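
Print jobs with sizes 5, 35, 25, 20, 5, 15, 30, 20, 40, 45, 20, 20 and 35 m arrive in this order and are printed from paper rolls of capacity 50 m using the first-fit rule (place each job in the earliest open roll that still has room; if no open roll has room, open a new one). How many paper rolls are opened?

8

  5 → roll 1 (new)  [load 5/50]
  35 → roll 1  [load 40/50]
  25 → roll 2 (new)  [load 25/50]
  20 → roll 2  [load 45/50]
  5 → roll 1  [load 45/50]
  15 → roll 3 (new)  [load 15/50]
  30 → roll 3  [load 45/50]
  20 → roll 4 (new)  [load 20/50]
  40 → roll 5 (new)  [load 40/50]
  45 → roll 6 (new)  [load 45/50]
  20 → roll 4  [load 40/50]
  20 → roll 7 (new)  [load 20/50]
  35 → roll 8 (new)  [load 35/50]
8 paper rolls opened.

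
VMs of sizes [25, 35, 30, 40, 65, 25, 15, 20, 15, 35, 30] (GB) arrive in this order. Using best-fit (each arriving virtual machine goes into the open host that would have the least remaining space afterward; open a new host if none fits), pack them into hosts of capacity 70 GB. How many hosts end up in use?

  25 → host 1 (new)  [load 25/70]
  35 → host 1  [load 60/70]
  30 → host 2 (new)  [load 30/70]
  40 → host 2  [load 70/70]
  65 → host 3 (new)  [load 65/70]
  25 → host 4 (new)  [load 25/70]
  15 → host 4  [load 40/70]
  20 → host 4  [load 60/70]
  15 → host 5 (new)  [load 15/70]
  35 → host 5  [load 50/70]
  30 → host 6 (new)  [load 30/70]
6 hosts opened.

6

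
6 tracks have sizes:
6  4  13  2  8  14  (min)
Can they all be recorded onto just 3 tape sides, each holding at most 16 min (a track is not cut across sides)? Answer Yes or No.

No

Total = 47 min; ⌈47/16⌉ = 3.
The bound of 3 does not rule out 3, but exhaustive search shows no assignment into 3 tape sides of capacity 16 min exists — the minimum is 4.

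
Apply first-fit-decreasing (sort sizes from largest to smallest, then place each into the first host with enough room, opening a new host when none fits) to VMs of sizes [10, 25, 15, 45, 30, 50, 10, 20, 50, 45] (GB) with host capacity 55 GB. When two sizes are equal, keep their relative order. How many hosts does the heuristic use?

6

Sorted descending: 50, 50, 45, 45, 30, 25, 20, 15, 10, 10.
  50 → host 1 (new)  [load 50/55]
  50 → host 2 (new)  [load 50/55]
  45 → host 3 (new)  [load 45/55]
  45 → host 4 (new)  [load 45/55]
  30 → host 5 (new)  [load 30/55]
  25 → host 5  [load 55/55]
  20 → host 6 (new)  [load 20/55]
  15 → host 6  [load 35/55]
  10 → host 3  [load 55/55]
  10 → host 4  [load 55/55]
6 hosts opened.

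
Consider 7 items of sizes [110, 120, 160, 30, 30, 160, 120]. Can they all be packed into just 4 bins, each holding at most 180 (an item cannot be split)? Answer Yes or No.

Total = 730; ⌈730/180⌉ = 5.
At least 5 bins are required, but only 4 are allowed.

No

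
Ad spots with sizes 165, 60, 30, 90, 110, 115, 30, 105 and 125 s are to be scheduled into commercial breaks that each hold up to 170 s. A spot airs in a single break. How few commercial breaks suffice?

6

Total = 165 + 125 + 115 + 110 + 105 + 90 + 60 + 30 + 30 = 830 s.
Lower bound: ⌈830/170⌉ = 5 commercial breaks.
Also, 6 ad spots each exceed 85 s, and no two of those can share a break, so at least 6 commercial breaks are needed.
A packing using 6 commercial breaks:
  break 1: 165 = 165
  break 2: 125 + 30 = 155
  break 3: 115 + 30 = 145
  break 4: 110 + 60 = 170
  break 5: 105 = 105
  break 6: 90 = 90
This matches the lower bound, so 6 is optimal.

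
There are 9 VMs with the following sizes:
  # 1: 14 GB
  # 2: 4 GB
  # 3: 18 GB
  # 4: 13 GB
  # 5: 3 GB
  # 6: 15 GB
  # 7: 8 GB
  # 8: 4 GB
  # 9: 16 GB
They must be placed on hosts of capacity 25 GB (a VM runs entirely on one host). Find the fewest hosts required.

Total = 18 + 16 + 15 + 14 + 13 + 8 + 4 + 4 + 3 = 95 GB.
Lower bound: ⌈95/25⌉ = 4 hosts.
Also, 5 VMs each exceed 25/2 GB, and no two of those can share a host, so at least 5 hosts are needed.
A packing using 5 hosts:
  host 1: 18 + 4 + 3 = 25
  host 2: 16 + 8 = 24
  host 3: 15 + 4 = 19
  host 4: 14 = 14
  host 5: 13 = 13
This matches the lower bound, so 5 is optimal.

5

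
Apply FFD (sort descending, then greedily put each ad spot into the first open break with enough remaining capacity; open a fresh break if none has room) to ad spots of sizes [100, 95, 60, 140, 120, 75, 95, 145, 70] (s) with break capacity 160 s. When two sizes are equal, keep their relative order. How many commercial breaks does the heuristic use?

7

Sorted descending: 145, 140, 120, 100, 95, 95, 75, 70, 60.
  145 → break 1 (new)  [load 145/160]
  140 → break 2 (new)  [load 140/160]
  120 → break 3 (new)  [load 120/160]
  100 → break 4 (new)  [load 100/160]
  95 → break 5 (new)  [load 95/160]
  95 → break 6 (new)  [load 95/160]
  75 → break 7 (new)  [load 75/160]
  70 → break 7  [load 145/160]
  60 → break 4  [load 160/160]
7 commercial breaks opened.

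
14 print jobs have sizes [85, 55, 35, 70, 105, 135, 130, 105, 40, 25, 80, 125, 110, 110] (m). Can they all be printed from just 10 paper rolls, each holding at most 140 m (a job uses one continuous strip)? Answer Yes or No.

A valid assignment using 10 paper rolls:
  roll 1: 135 = 135
  roll 2: 130 = 130
  roll 3: 125 = 125
  roll 4: 110 + 25 = 135
  roll 5: 110 = 110
  roll 6: 105 + 35 = 140
  roll 7: 105 = 105
  roll 8: 85 + 55 = 140
  roll 9: 80 + 40 = 120
  roll 10: 70 = 70
Every load is within 140 m, so 10 paper rolls suffice.

Yes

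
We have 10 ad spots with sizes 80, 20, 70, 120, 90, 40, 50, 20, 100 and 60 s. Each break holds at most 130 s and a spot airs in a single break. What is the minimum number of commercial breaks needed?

Total = 120 + 100 + 90 + 80 + 70 + 60 + 50 + 40 + 20 + 20 = 650 s.
Lower bound: ⌈650/130⌉ = 5 commercial breaks.
A packing using 6 commercial breaks:
  break 1: 120 = 120
  break 2: 100 + 20 = 120
  break 3: 90 + 40 = 130
  break 4: 80 + 50 = 130
  break 5: 70 + 60 = 130
  break 6: 20 = 20
No arrangement into 5 commercial breaks stays within capacity, so 6 is optimal.

6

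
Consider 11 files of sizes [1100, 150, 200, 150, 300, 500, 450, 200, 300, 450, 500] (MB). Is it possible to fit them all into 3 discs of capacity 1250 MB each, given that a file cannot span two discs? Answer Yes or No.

No

Total = 4300 MB; ⌈4300/1250⌉ = 4.
At least 4 discs are required, but only 3 are allowed.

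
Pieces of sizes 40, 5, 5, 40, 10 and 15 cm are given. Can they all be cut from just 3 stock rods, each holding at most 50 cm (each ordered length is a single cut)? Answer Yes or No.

A valid assignment using 3 stock rods:
  stock rod 1: 40 + 10 = 50
  stock rod 2: 40 + 5 + 5 = 50
  stock rod 3: 15 = 15
Every load is within 50 cm, so 3 stock rods suffice.

Yes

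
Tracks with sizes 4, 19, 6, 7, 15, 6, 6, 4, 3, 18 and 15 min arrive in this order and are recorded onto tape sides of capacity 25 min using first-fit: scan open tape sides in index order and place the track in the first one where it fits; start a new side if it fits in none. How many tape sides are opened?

5

  4 → side 1 (new)  [load 4/25]
  19 → side 1  [load 23/25]
  6 → side 2 (new)  [load 6/25]
  7 → side 2  [load 13/25]
  15 → side 3 (new)  [load 15/25]
  6 → side 2  [load 19/25]
  6 → side 2  [load 25/25]
  4 → side 3  [load 19/25]
  3 → side 3  [load 22/25]
  18 → side 4 (new)  [load 18/25]
  15 → side 5 (new)  [load 15/25]
5 tape sides opened.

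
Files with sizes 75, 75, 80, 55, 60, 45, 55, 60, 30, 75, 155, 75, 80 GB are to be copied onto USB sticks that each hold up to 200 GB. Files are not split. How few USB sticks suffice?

5

Total = 155 + 80 + 80 + 75 + 75 + 75 + 75 + 60 + 60 + 55 + 55 + 45 + 30 = 920 GB.
Lower bound: ⌈920/200⌉ = 5 USB sticks.
A packing using 5 USB sticks:
  USB stick 1: 155 + 45 = 200
  USB stick 2: 80 + 80 + 30 = 190
  USB stick 3: 75 + 75 = 150
  USB stick 4: 75 + 60 + 60 = 195
  USB stick 5: 75 + 55 + 55 = 185
This matches the lower bound, so 5 is optimal.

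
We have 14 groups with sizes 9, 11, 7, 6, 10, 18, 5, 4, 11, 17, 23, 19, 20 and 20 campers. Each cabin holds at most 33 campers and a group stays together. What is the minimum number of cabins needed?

Total = 23 + 20 + 20 + 19 + 18 + 17 + 11 + 11 + 10 + 9 + 7 + 6 + 5 + 4 = 180 campers.
Lower bound: ⌈180/33⌉ = 6 cabins.
A packing using 6 cabins:
  cabin 1: 23 + 10 = 33
  cabin 2: 20 + 11 = 31
  cabin 3: 20 + 11 = 31
  cabin 4: 19 + 9 + 5 = 33
  cabin 5: 18 + 7 + 6 = 31
  cabin 6: 17 + 4 = 21
This matches the lower bound, so 6 is optimal.

6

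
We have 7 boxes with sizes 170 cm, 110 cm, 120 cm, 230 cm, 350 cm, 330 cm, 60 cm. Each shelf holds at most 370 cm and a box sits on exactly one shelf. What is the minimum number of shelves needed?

Total = 350 + 330 + 230 + 170 + 120 + 110 + 60 = 1370 cm.
Lower bound: ⌈1370/370⌉ = 4 shelves.
A packing using 4 shelves:
  shelf 1: 350 = 350
  shelf 2: 330 = 330
  shelf 3: 230 + 120 = 350
  shelf 4: 170 + 110 + 60 = 340
This matches the lower bound, so 4 is optimal.

4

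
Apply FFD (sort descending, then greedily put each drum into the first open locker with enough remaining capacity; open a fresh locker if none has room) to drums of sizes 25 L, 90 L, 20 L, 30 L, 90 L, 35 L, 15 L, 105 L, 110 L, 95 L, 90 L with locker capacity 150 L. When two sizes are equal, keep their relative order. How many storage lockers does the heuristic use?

Sorted descending: 110, 105, 95, 90, 90, 90, 35, 30, 25, 20, 15.
  110 → locker 1 (new)  [load 110/150]
  105 → locker 2 (new)  [load 105/150]
  95 → locker 3 (new)  [load 95/150]
  90 → locker 4 (new)  [load 90/150]
  90 → locker 5 (new)  [load 90/150]
  90 → locker 6 (new)  [load 90/150]
  35 → locker 1  [load 145/150]
  30 → locker 2  [load 135/150]
  25 → locker 3  [load 120/150]
  20 → locker 3  [load 140/150]
  15 → locker 2  [load 150/150]
6 storage lockers opened.

6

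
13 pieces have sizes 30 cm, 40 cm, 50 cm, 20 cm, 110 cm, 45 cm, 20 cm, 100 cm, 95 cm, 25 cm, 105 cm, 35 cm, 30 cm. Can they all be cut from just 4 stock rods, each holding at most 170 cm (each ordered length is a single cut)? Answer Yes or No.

No

Total = 705 cm; ⌈705/170⌉ = 5.
At least 5 stock rods are required, but only 4 are allowed.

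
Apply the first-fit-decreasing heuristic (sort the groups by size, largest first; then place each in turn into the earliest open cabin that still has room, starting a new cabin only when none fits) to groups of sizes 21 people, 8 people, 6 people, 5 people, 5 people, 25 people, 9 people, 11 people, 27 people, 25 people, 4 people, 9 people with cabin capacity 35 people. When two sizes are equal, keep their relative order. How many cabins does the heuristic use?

5

Sorted descending: 27, 25, 25, 21, 11, 9, 9, 8, 6, 5, 5, 4.
  27 → cabin 1 (new)  [load 27/35]
  25 → cabin 2 (new)  [load 25/35]
  25 → cabin 3 (new)  [load 25/35]
  21 → cabin 4 (new)  [load 21/35]
  11 → cabin 4  [load 32/35]
  9 → cabin 2  [load 34/35]
  9 → cabin 3  [load 34/35]
  8 → cabin 1  [load 35/35]
  6 → cabin 5 (new)  [load 6/35]
  5 → cabin 5  [load 11/35]
  5 → cabin 5  [load 16/35]
  4 → cabin 5  [load 20/35]
5 cabins opened.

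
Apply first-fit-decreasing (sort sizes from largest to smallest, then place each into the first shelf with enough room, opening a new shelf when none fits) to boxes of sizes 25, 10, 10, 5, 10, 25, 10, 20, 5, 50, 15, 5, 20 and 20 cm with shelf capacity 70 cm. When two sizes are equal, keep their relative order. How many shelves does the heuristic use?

Sorted descending: 50, 25, 25, 20, 20, 20, 15, 10, 10, 10, 10, 5, 5, 5.
  50 → shelf 1 (new)  [load 50/70]
  25 → shelf 2 (new)  [load 25/70]
  25 → shelf 2  [load 50/70]
  20 → shelf 1  [load 70/70]
  20 → shelf 2  [load 70/70]
  20 → shelf 3 (new)  [load 20/70]
  15 → shelf 3  [load 35/70]
  10 → shelf 3  [load 45/70]
  10 → shelf 3  [load 55/70]
  10 → shelf 3  [load 65/70]
  10 → shelf 4 (new)  [load 10/70]
  5 → shelf 3  [load 70/70]
  5 → shelf 4  [load 15/70]
  5 → shelf 4  [load 20/70]
4 shelves opened.

4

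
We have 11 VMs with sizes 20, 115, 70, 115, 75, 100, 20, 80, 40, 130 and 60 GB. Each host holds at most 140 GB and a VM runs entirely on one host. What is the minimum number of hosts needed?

7

Total = 130 + 115 + 115 + 100 + 80 + 75 + 70 + 60 + 40 + 20 + 20 = 825 GB.
Lower bound: ⌈825/140⌉ = 6 hosts.
A packing using 7 hosts:
  host 1: 130 = 130
  host 2: 115 + 20 = 135
  host 3: 115 + 20 = 135
  host 4: 100 + 40 = 140
  host 5: 80 + 60 = 140
  host 6: 75 = 75
  host 7: 70 = 70
No arrangement into 6 hosts stays within capacity, so 7 is optimal.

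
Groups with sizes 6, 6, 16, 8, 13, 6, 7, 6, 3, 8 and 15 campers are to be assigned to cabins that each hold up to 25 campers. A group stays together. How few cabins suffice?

4

Total = 16 + 15 + 13 + 8 + 8 + 7 + 6 + 6 + 6 + 6 + 3 = 94 campers.
Lower bound: ⌈94/25⌉ = 4 cabins.
A packing using 4 cabins:
  cabin 1: 16 + 8 = 24
  cabin 2: 15 + 8 = 23
  cabin 3: 13 + 7 + 3 = 23
  cabin 4: 6 + 6 + 6 + 6 = 24
This matches the lower bound, so 4 is optimal.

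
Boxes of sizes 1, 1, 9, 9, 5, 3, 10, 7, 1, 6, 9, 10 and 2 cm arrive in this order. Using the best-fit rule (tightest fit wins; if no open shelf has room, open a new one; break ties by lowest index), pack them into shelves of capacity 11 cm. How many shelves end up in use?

  1 → shelf 1 (new)  [load 1/11]
  1 → shelf 1  [load 2/11]
  9 → shelf 1  [load 11/11]
  9 → shelf 2 (new)  [load 9/11]
  5 → shelf 3 (new)  [load 5/11]
  3 → shelf 3  [load 8/11]
  10 → shelf 4 (new)  [load 10/11]
  7 → shelf 5 (new)  [load 7/11]
  1 → shelf 4  [load 11/11]
  6 → shelf 6 (new)  [load 6/11]
  9 → shelf 7 (new)  [load 9/11]
  10 → shelf 8 (new)  [load 10/11]
  2 → shelf 2  [load 11/11]
8 shelves opened.

8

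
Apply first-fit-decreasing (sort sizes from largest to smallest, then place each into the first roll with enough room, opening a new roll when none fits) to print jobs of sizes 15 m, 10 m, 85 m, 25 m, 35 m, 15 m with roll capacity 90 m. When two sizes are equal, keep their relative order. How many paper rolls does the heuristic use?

Sorted descending: 85, 35, 25, 15, 15, 10.
  85 → roll 1 (new)  [load 85/90]
  35 → roll 2 (new)  [load 35/90]
  25 → roll 2  [load 60/90]
  15 → roll 2  [load 75/90]
  15 → roll 2  [load 90/90]
  10 → roll 3 (new)  [load 10/90]
3 paper rolls opened.

3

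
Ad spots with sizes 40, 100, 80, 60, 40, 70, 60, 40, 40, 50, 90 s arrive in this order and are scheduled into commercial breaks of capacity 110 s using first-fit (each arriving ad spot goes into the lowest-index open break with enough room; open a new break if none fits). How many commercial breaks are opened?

7

  40 → break 1 (new)  [load 40/110]
  100 → break 2 (new)  [load 100/110]
  80 → break 3 (new)  [load 80/110]
  60 → break 1  [load 100/110]
  40 → break 4 (new)  [load 40/110]
  70 → break 4  [load 110/110]
  60 → break 5 (new)  [load 60/110]
  40 → break 5  [load 100/110]
  40 → break 6 (new)  [load 40/110]
  50 → break 6  [load 90/110]
  90 → break 7 (new)  [load 90/110]
7 commercial breaks opened.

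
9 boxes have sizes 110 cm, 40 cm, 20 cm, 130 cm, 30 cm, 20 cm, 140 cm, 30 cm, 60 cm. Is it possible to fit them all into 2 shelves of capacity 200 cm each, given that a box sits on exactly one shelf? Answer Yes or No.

Total = 580 cm; ⌈580/200⌉ = 3.
At least 3 shelves are required, but only 2 are allowed.

No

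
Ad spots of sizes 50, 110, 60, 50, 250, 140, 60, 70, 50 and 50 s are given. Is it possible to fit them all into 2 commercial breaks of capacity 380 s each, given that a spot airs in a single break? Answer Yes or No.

No

Total = 890 s; ⌈890/380⌉ = 3.
At least 3 commercial breaks are required, but only 2 are allowed.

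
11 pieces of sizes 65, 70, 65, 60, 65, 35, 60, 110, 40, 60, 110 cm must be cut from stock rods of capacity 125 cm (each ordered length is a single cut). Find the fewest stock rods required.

Total = 110 + 110 + 70 + 65 + 65 + 65 + 60 + 60 + 60 + 40 + 35 = 740 cm.
Lower bound: ⌈740/125⌉ = 6 stock rods.
A packing using 7 stock rods:
  stock rod 1: 110 = 110
  stock rod 2: 110 = 110
  stock rod 3: 70 + 40 = 110
  stock rod 4: 65 + 60 = 125
  stock rod 5: 65 + 60 = 125
  stock rod 6: 65 + 60 = 125
  stock rod 7: 35 = 35
No arrangement into 6 stock rods stays within capacity, so 7 is optimal.

7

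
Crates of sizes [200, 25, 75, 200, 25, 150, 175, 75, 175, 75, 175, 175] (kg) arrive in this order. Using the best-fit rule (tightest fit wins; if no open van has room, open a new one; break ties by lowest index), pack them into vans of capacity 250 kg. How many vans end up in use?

  200 → van 1 (new)  [load 200/250]
  25 → van 1  [load 225/250]
  75 → van 2 (new)  [load 75/250]
  200 → van 3 (new)  [load 200/250]
  25 → van 1  [load 250/250]
  150 → van 2  [load 225/250]
  175 → van 4 (new)  [load 175/250]
  75 → van 4  [load 250/250]
  175 → van 5 (new)  [load 175/250]
  75 → van 5  [load 250/250]
  175 → van 6 (new)  [load 175/250]
  175 → van 7 (new)  [load 175/250]
7 vans opened.

7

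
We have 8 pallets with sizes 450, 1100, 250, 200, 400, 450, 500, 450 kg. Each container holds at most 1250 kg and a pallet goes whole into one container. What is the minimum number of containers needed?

4

Total = 1100 + 500 + 450 + 450 + 450 + 400 + 250 + 200 = 3800 kg.
Lower bound: ⌈3800/1250⌉ = 4 containers.
A packing using 4 containers:
  container 1: 1100 = 1100
  container 2: 500 + 450 + 250 = 1200
  container 3: 450 + 450 + 200 = 1100
  container 4: 400 = 400
This matches the lower bound, so 4 is optimal.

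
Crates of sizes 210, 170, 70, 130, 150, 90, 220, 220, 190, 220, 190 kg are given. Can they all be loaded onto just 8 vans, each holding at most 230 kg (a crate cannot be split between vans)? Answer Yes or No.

No

Total = 1860 kg; ⌈1860/230⌉ = 9.
At least 9 vans are required, but only 8 are allowed.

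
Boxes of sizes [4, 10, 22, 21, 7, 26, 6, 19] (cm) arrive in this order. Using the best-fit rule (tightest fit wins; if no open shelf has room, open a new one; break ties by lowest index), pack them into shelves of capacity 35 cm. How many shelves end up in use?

  4 → shelf 1 (new)  [load 4/35]
  10 → shelf 1  [load 14/35]
  22 → shelf 2 (new)  [load 22/35]
  21 → shelf 1  [load 35/35]
  7 → shelf 2  [load 29/35]
  26 → shelf 3 (new)  [load 26/35]
  6 → shelf 2  [load 35/35]
  19 → shelf 4 (new)  [load 19/35]
4 shelves opened.

4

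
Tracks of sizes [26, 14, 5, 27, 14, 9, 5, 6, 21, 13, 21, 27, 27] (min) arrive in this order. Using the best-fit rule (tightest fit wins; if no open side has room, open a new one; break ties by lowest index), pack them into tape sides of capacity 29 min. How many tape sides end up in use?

  26 → side 1 (new)  [load 26/29]
  14 → side 2 (new)  [load 14/29]
  5 → side 2  [load 19/29]
  27 → side 3 (new)  [load 27/29]
  14 → side 4 (new)  [load 14/29]
  9 → side 2  [load 28/29]
  5 → side 4  [load 19/29]
  6 → side 4  [load 25/29]
  21 → side 5 (new)  [load 21/29]
  13 → side 6 (new)  [load 13/29]
  21 → side 7 (new)  [load 21/29]
  27 → side 8 (new)  [load 27/29]
  27 → side 9 (new)  [load 27/29]
9 tape sides opened.

9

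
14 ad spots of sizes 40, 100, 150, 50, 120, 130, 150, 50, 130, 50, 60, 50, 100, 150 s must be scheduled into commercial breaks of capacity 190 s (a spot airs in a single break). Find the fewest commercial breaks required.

Total = 150 + 150 + 150 + 130 + 130 + 120 + 100 + 100 + 60 + 50 + 50 + 50 + 50 + 40 = 1330 s.
Lower bound: ⌈1330/190⌉ = 7 commercial breaks.
Also, 8 ad spots each exceed 95 s, and no two of those can share a break, so at least 8 commercial breaks are needed.
A packing using 8 commercial breaks:
  break 1: 150 + 40 = 190
  break 2: 150 = 150
  break 3: 150 = 150
  break 4: 130 + 60 = 190
  break 5: 130 + 50 = 180
  break 6: 120 + 50 = 170
  break 7: 100 + 50 = 150
  break 8: 100 + 50 = 150
This matches the lower bound, so 8 is optimal.

8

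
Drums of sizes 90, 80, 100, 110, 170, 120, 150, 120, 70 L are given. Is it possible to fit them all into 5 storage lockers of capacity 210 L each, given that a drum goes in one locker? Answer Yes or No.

Total = 1010 L; ⌈1010/210⌉ = 5.
The bound of 5 does not rule out 5, but exhaustive search shows no assignment into 5 storage lockers of capacity 210 L exists — the minimum is 6.

No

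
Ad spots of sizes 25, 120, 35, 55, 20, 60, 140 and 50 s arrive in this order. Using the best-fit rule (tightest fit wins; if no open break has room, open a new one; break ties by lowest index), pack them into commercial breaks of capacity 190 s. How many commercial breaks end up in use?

  25 → break 1 (new)  [load 25/190]
  120 → break 1  [load 145/190]
  35 → break 1  [load 180/190]
  55 → break 2 (new)  [load 55/190]
  20 → break 2  [load 75/190]
  60 → break 2  [load 135/190]
  140 → break 3 (new)  [load 140/190]
  50 → break 3  [load 190/190]
3 commercial breaks opened.

3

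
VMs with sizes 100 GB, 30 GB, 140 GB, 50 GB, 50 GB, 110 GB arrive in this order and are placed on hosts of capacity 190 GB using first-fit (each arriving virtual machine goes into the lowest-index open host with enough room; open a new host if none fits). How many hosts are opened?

3

  100 → host 1 (new)  [load 100/190]
  30 → host 1  [load 130/190]
  140 → host 2 (new)  [load 140/190]
  50 → host 1  [load 180/190]
  50 → host 2  [load 190/190]
  110 → host 3 (new)  [load 110/190]
3 hosts opened.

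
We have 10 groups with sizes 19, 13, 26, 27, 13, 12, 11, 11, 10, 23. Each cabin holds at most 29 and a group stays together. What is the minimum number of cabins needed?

Total = 27 + 26 + 23 + 19 + 13 + 13 + 12 + 11 + 11 + 10 = 165.
Lower bound: ⌈165/29⌉ = 6 cabins.
A packing using 7 cabins:
  cabin 1: 27 = 27
  cabin 2: 26 = 26
  cabin 3: 23 = 23
  cabin 4: 19 + 10 = 29
  cabin 5: 13 + 13 = 26
  cabin 6: 12 + 11 = 23
  cabin 7: 11 = 11
No arrangement into 6 cabins stays within capacity, so 7 is optimal.

7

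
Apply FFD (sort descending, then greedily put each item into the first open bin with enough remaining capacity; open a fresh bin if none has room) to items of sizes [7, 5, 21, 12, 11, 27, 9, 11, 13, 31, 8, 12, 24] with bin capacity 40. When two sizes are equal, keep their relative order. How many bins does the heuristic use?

5

Sorted descending: 31, 27, 24, 21, 13, 12, 12, 11, 11, 9, 8, 7, 5.
  31 → bin 1 (new)  [load 31/40]
  27 → bin 2 (new)  [load 27/40]
  24 → bin 3 (new)  [load 24/40]
  21 → bin 4 (new)  [load 21/40]
  13 → bin 2  [load 40/40]
  12 → bin 3  [load 36/40]
  12 → bin 4  [load 33/40]
  11 → bin 5 (new)  [load 11/40]
  11 → bin 5  [load 22/40]
  9 → bin 1  [load 40/40]
  8 → bin 5  [load 30/40]
  7 → bin 4  [load 40/40]
  5 → bin 5  [load 35/40]
5 bins opened.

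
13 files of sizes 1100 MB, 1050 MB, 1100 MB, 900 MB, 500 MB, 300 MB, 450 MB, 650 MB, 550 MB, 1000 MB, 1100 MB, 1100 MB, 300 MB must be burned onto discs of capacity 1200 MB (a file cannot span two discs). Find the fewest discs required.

Total = 1100 + 1100 + 1100 + 1100 + 1050 + 1000 + 900 + 650 + 550 + 500 + 450 + 300 + 300 = 10100 MB.
Lower bound: ⌈10100/1200⌉ = 9 discs.
A packing using 10 discs:
  disc 1: 1100 = 1100
  disc 2: 1100 = 1100
  disc 3: 1100 = 1100
  disc 4: 1100 = 1100
  disc 5: 1050 = 1050
  disc 6: 1000 = 1000
  disc 7: 900 + 300 = 1200
  disc 8: 650 + 550 = 1200
  disc 9: 500 + 450 = 950
  disc 10: 300 = 300
No arrangement into 9 discs stays within capacity, so 10 is optimal.

10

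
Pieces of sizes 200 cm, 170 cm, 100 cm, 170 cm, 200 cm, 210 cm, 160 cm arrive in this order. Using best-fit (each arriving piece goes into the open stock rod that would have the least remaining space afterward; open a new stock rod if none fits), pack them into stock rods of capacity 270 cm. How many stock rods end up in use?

  200 → stock rod 1 (new)  [load 200/270]
  170 → stock rod 2 (new)  [load 170/270]
  100 → stock rod 2  [load 270/270]
  170 → stock rod 3 (new)  [load 170/270]
  200 → stock rod 4 (new)  [load 200/270]
  210 → stock rod 5 (new)  [load 210/270]
  160 → stock rod 6 (new)  [load 160/270]
6 stock rods opened.

6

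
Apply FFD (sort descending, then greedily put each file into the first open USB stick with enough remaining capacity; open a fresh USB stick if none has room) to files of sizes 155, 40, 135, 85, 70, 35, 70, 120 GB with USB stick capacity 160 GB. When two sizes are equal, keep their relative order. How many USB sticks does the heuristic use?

Sorted descending: 155, 135, 120, 85, 70, 70, 40, 35.
  155 → USB stick 1 (new)  [load 155/160]
  135 → USB stick 2 (new)  [load 135/160]
  120 → USB stick 3 (new)  [load 120/160]
  85 → USB stick 4 (new)  [load 85/160]
  70 → USB stick 4  [load 155/160]
  70 → USB stick 5 (new)  [load 70/160]
  40 → USB stick 3  [load 160/160]
  35 → USB stick 5  [load 105/160]
5 USB sticks opened.

5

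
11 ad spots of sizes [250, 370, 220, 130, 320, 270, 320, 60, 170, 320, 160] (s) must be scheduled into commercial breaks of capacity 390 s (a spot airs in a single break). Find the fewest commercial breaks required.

Total = 370 + 320 + 320 + 320 + 270 + 250 + 220 + 170 + 160 + 130 + 60 = 2590 s.
Lower bound: ⌈2590/390⌉ = 7 commercial breaks.
A packing using 8 commercial breaks:
  break 1: 370 = 370
  break 2: 320 + 60 = 380
  break 3: 320 = 320
  break 4: 320 = 320
  break 5: 270 = 270
  break 6: 250 + 130 = 380
  break 7: 220 + 170 = 390
  break 8: 160 = 160
No arrangement into 7 commercial breaks stays within capacity, so 8 is optimal.

8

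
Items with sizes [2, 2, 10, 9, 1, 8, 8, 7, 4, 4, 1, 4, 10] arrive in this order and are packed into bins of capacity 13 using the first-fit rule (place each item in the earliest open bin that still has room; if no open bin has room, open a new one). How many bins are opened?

  2 → bin 1 (new)  [load 2/13]
  2 → bin 1  [load 4/13]
  10 → bin 2 (new)  [load 10/13]
  9 → bin 1  [load 13/13]
  1 → bin 2  [load 11/13]
  8 → bin 3 (new)  [load 8/13]
  8 → bin 4 (new)  [load 8/13]
  7 → bin 5 (new)  [load 7/13]
  4 → bin 3  [load 12/13]
  4 → bin 4  [load 12/13]
  1 → bin 2  [load 12/13]
  4 → bin 5  [load 11/13]
  10 → bin 6 (new)  [load 10/13]
6 bins opened.

6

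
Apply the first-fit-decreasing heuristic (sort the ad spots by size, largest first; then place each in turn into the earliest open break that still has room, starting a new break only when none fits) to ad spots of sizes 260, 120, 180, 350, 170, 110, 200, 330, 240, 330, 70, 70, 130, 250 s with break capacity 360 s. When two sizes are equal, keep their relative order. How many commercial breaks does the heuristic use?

Sorted descending: 350, 330, 330, 260, 250, 240, 200, 180, 170, 130, 120, 110, 70, 70.
  350 → break 1 (new)  [load 350/360]
  330 → break 2 (new)  [load 330/360]
  330 → break 3 (new)  [load 330/360]
  260 → break 4 (new)  [load 260/360]
  250 → break 5 (new)  [load 250/360]
  240 → break 6 (new)  [load 240/360]
  200 → break 7 (new)  [load 200/360]
  180 → break 8 (new)  [load 180/360]
  170 → break 8  [load 350/360]
  130 → break 7  [load 330/360]
  120 → break 6  [load 360/360]
  110 → break 5  [load 360/360]
  70 → break 4  [load 330/360]
  70 → break 9 (new)  [load 70/360]
9 commercial breaks opened.

9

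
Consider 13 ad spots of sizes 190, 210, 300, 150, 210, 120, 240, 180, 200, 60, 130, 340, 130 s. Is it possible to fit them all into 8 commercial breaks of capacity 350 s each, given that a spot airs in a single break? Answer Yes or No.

A valid assignment using 8 commercial breaks:
  break 1: 340 = 340
  break 2: 300 = 300
  break 3: 240 + 60 = 300
  break 4: 210 + 130 = 340
  break 5: 210 + 130 = 340
  break 6: 200 + 150 = 350
  break 7: 190 + 120 = 310
  break 8: 180 = 180
Every load is within 350 s, so 8 commercial breaks suffice.

Yes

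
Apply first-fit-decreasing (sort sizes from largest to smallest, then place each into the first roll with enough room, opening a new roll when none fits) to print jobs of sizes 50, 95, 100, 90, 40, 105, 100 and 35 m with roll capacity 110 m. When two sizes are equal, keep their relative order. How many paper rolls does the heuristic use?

Sorted descending: 105, 100, 100, 95, 90, 50, 40, 35.
  105 → roll 1 (new)  [load 105/110]
  100 → roll 2 (new)  [load 100/110]
  100 → roll 3 (new)  [load 100/110]
  95 → roll 4 (new)  [load 95/110]
  90 → roll 5 (new)  [load 90/110]
  50 → roll 6 (new)  [load 50/110]
  40 → roll 6  [load 90/110]
  35 → roll 7 (new)  [load 35/110]
7 paper rolls opened.

7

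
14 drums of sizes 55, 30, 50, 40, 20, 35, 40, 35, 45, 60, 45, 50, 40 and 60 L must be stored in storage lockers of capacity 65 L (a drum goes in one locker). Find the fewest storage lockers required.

12

Total = 60 + 60 + 55 + 50 + 50 + 45 + 45 + 40 + 40 + 40 + 35 + 35 + 30 + 20 = 605 L.
Lower bound: ⌈605/65⌉ = 10 storage lockers.
Also, 12 drums each exceed 65/2 L, and no two of those can share a locker, so at least 12 storage lockers are needed.
A packing using 12 storage lockers:
  locker 1: 60 = 60
  locker 2: 60 = 60
  locker 3: 55 = 55
  locker 4: 50 = 50
  locker 5: 50 = 50
  locker 6: 45 + 20 = 65
  locker 7: 45 = 45
  locker 8: 40 = 40
  locker 9: 40 = 40
  locker 10: 40 = 40
  locker 11: 35 + 30 = 65
  locker 12: 35 = 35
This matches the lower bound, so 12 is optimal.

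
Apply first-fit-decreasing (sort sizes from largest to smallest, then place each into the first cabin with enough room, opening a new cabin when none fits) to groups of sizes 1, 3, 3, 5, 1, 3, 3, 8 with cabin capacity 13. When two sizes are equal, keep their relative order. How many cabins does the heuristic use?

3

Sorted descending: 8, 5, 3, 3, 3, 3, 1, 1.
  8 → cabin 1 (new)  [load 8/13]
  5 → cabin 1  [load 13/13]
  3 → cabin 2 (new)  [load 3/13]
  3 → cabin 2  [load 6/13]
  3 → cabin 2  [load 9/13]
  3 → cabin 2  [load 12/13]
  1 → cabin 2  [load 13/13]
  1 → cabin 3 (new)  [load 1/13]
3 cabins opened.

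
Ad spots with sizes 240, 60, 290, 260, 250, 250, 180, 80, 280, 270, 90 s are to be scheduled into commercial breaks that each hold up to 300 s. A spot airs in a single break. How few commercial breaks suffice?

9

Total = 290 + 280 + 270 + 260 + 250 + 250 + 240 + 180 + 90 + 80 + 60 = 2250 s.
Lower bound: ⌈2250/300⌉ = 8 commercial breaks.
A packing using 9 commercial breaks:
  break 1: 290 = 290
  break 2: 280 = 280
  break 3: 270 = 270
  break 4: 260 = 260
  break 5: 250 = 250
  break 6: 250 = 250
  break 7: 240 + 60 = 300
  break 8: 180 + 90 = 270
  break 9: 80 = 80
No arrangement into 8 commercial breaks stays within capacity, so 9 is optimal.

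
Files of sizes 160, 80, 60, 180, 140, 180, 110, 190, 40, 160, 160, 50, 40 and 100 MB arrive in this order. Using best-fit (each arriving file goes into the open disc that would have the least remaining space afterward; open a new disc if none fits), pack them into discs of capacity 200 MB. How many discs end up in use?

  160 → disc 1 (new)  [load 160/200]
  80 → disc 2 (new)  [load 80/200]
  60 → disc 2  [load 140/200]
  180 → disc 3 (new)  [load 180/200]
  140 → disc 4 (new)  [load 140/200]
  180 → disc 5 (new)  [load 180/200]
  110 → disc 6 (new)  [load 110/200]
  190 → disc 7 (new)  [load 190/200]
  40 → disc 1  [load 200/200]
  160 → disc 8 (new)  [load 160/200]
  160 → disc 9 (new)  [load 160/200]
  50 → disc 2  [load 190/200]
  40 → disc 8  [load 200/200]
  100 → disc 10 (new)  [load 100/200]
10 discs opened.

10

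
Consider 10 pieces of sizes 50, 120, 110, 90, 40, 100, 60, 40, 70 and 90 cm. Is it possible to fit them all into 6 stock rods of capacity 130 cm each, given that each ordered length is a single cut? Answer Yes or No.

No

Total = 770 cm; ⌈770/130⌉ = 6.
The bound of 6 does not rule out 6, but exhaustive search shows no assignment into 6 stock rods of capacity 130 cm exists — the minimum is 7.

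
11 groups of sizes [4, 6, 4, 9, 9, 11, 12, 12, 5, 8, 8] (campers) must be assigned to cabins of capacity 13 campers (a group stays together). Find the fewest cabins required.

Total = 12 + 12 + 11 + 9 + 9 + 8 + 8 + 6 + 5 + 4 + 4 = 88 campers.
Lower bound: ⌈88/13⌉ = 7 cabins.
A packing using 8 cabins:
  cabin 1: 12 = 12
  cabin 2: 12 = 12
  cabin 3: 11 = 11
  cabin 4: 9 + 4 = 13
  cabin 5: 9 + 4 = 13
  cabin 6: 8 + 5 = 13
  cabin 7: 8 = 8
  cabin 8: 6 = 6
No arrangement into 7 cabins stays within capacity, so 8 is optimal.

8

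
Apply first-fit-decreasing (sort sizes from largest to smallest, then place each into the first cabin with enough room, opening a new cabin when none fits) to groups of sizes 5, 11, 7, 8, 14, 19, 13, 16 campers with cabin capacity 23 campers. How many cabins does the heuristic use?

5

Sorted descending: 19, 16, 14, 13, 11, 8, 7, 5.
  19 → cabin 1 (new)  [load 19/23]
  16 → cabin 2 (new)  [load 16/23]
  14 → cabin 3 (new)  [load 14/23]
  13 → cabin 4 (new)  [load 13/23]
  11 → cabin 5 (new)  [load 11/23]
  8 → cabin 3  [load 22/23]
  7 → cabin 2  [load 23/23]
  5 → cabin 4  [load 18/23]
5 cabins opened.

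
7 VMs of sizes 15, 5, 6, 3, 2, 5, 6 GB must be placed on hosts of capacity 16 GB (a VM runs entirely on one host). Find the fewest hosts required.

Total = 15 + 6 + 6 + 5 + 5 + 3 + 2 = 42 GB.
Lower bound: ⌈42/16⌉ = 3 hosts.
A packing using 3 hosts:
  host 1: 15 = 15
  host 2: 6 + 6 + 3 = 15
  host 3: 5 + 5 + 2 = 12
This matches the lower bound, so 3 is optimal.

3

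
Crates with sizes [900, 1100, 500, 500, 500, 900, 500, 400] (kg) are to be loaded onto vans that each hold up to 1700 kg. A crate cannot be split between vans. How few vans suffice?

4

Total = 1100 + 900 + 900 + 500 + 500 + 500 + 500 + 400 = 5300 kg.
Lower bound: ⌈5300/1700⌉ = 4 vans.
A packing using 4 vans:
  van 1: 1100 + 500 = 1600
  van 2: 900 + 500 = 1400
  van 3: 900 + 500 = 1400
  van 4: 500 + 400 = 900
This matches the lower bound, so 4 is optimal.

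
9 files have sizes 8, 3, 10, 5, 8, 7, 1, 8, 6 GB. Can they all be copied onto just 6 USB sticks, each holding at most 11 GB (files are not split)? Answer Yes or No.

A valid assignment using 6 USB sticks:
  USB stick 1: 10 + 1 = 11
  USB stick 2: 8 + 3 = 11
  USB stick 3: 8 = 8
  USB stick 4: 8 = 8
  USB stick 5: 7 = 7
  USB stick 6: 6 + 5 = 11
Every load is within 11 GB, so 6 USB sticks suffice.

Yes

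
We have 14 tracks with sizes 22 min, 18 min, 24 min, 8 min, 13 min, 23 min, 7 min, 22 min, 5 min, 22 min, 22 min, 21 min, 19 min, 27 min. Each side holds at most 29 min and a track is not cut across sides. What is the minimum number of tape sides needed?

11

Total = 27 + 24 + 23 + 22 + 22 + 22 + 22 + 21 + 19 + 18 + 13 + 8 + 7 + 5 = 253 min.
Lower bound: ⌈253/29⌉ = 9 tape sides.
Also, 10 tracks each exceed 29/2 min, and no two of those can share a side, so at least 10 tape sides are needed.
A packing using 11 tape sides:
  side 1: 27 = 27
  side 2: 24 + 5 = 29
  side 3: 23 = 23
  side 4: 22 + 7 = 29
  side 5: 22 = 22
  side 6: 22 = 22
  side 7: 22 = 22
  side 8: 21 + 8 = 29
  side 9: 19 = 19
  side 10: 18 = 18
  side 11: 13 = 13
No arrangement into 10 tape sides stays within capacity, so 11 is optimal.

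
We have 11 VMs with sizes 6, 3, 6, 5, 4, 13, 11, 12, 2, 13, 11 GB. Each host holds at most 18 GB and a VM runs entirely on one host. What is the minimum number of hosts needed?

Total = 13 + 13 + 12 + 11 + 11 + 6 + 6 + 5 + 4 + 3 + 2 = 86 GB.
Lower bound: ⌈86/18⌉ = 5 hosts.
A packing using 5 hosts:
  host 1: 13 + 5 = 18
  host 2: 13 + 4 = 17
  host 3: 12 + 6 = 18
  host 4: 11 + 6 = 17
  host 5: 11 + 3 + 2 = 16
This matches the lower bound, so 5 is optimal.

5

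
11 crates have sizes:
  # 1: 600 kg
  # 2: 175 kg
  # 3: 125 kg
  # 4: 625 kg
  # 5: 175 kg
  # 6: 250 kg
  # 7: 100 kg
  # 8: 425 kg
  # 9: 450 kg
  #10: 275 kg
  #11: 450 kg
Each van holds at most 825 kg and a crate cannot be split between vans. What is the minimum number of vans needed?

5

Total = 625 + 600 + 450 + 450 + 425 + 275 + 250 + 175 + 175 + 125 + 100 = 3650 kg.
Lower bound: ⌈3650/825⌉ = 5 vans.
A packing using 5 vans:
  van 1: 625 + 175 = 800
  van 2: 600 + 175 = 775
  van 3: 450 + 275 + 100 = 825
  van 4: 450 + 250 + 125 = 825
  van 5: 425 = 425
This matches the lower bound, so 5 is optimal.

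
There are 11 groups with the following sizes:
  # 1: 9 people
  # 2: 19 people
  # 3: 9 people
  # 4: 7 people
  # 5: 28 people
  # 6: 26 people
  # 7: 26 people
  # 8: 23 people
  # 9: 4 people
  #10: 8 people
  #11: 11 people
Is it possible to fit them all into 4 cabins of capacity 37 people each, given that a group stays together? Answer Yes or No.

No

Total = 170 people; ⌈170/37⌉ = 5.
At least 5 cabins are required, but only 4 are allowed.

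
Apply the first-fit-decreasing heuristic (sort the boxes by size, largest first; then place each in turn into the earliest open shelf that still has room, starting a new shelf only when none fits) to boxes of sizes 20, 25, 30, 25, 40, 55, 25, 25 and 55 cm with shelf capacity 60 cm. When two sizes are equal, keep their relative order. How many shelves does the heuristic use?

6

Sorted descending: 55, 55, 40, 30, 25, 25, 25, 25, 20.
  55 → shelf 1 (new)  [load 55/60]
  55 → shelf 2 (new)  [load 55/60]
  40 → shelf 3 (new)  [load 40/60]
  30 → shelf 4 (new)  [load 30/60]
  25 → shelf 4  [load 55/60]
  25 → shelf 5 (new)  [load 25/60]
  25 → shelf 5  [load 50/60]
  25 → shelf 6 (new)  [load 25/60]
  20 → shelf 3  [load 60/60]
6 shelves opened.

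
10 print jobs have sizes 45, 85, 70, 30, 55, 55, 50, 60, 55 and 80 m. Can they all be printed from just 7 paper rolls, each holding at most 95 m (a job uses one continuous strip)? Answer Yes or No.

Total = 585 m; ⌈585/95⌉ = 7.
8 print jobs each exceed half the capacity and cannot share a roll, forcing at least 8 paper rolls.
At least 8 paper rolls are required, but only 7 are allowed.

No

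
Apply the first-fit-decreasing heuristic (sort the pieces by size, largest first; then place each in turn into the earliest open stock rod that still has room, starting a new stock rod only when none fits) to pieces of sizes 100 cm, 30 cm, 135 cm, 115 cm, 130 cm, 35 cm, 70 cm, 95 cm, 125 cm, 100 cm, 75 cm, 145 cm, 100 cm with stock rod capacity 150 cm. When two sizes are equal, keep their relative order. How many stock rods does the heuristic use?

Sorted descending: 145, 135, 130, 125, 115, 100, 100, 100, 95, 75, 70, 35, 30.
  145 → stock rod 1 (new)  [load 145/150]
  135 → stock rod 2 (new)  [load 135/150]
  130 → stock rod 3 (new)  [load 130/150]
  125 → stock rod 4 (new)  [load 125/150]
  115 → stock rod 5 (new)  [load 115/150]
  100 → stock rod 6 (new)  [load 100/150]
  100 → stock rod 7 (new)  [load 100/150]
  100 → stock rod 8 (new)  [load 100/150]
  95 → stock rod 9 (new)  [load 95/150]
  75 → stock rod 10 (new)  [load 75/150]
  70 → stock rod 10  [load 145/150]
  35 → stock rod 5  [load 150/150]
  30 → stock rod 6  [load 130/150]
10 stock rods opened.

10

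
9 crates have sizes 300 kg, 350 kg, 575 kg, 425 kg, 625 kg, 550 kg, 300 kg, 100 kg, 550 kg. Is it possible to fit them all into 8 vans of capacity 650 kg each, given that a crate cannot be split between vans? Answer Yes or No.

A valid assignment using 7 vans:
  van 1: 625 = 625
  van 2: 575 = 575
  van 3: 550 + 100 = 650
  van 4: 550 = 550
  van 5: 425 = 425
  van 6: 350 + 300 = 650
  van 7: 300 = 300
That uses only 7 ≤ 8, so 8 vans are enough.

Yes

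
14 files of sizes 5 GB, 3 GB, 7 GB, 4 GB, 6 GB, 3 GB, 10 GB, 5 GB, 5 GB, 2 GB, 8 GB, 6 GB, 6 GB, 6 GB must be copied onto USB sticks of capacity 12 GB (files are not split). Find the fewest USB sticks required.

7

Total = 10 + 8 + 7 + 6 + 6 + 6 + 6 + 5 + 5 + 5 + 4 + 3 + 3 + 2 = 76 GB.
Lower bound: ⌈76/12⌉ = 7 USB sticks.
A packing using 7 USB sticks:
  USB stick 1: 10 + 2 = 12
  USB stick 2: 8 + 4 = 12
  USB stick 3: 7 + 5 = 12
  USB stick 4: 6 + 6 = 12
  USB stick 5: 6 + 6 = 12
  USB stick 6: 5 + 5 = 10
  USB stick 7: 3 + 3 = 6
This matches the lower bound, so 7 is optimal.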